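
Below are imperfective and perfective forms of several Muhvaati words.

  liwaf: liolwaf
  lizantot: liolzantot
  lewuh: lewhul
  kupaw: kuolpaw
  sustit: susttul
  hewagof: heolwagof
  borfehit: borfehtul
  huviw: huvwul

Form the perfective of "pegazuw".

sustit and lizantot both end in -t yet inflect differently (susttul, liolzantot), so the final letter is not what conditions the rule; the last vowel is.
"pegazuw" has last vowel 'u'. The one such stem in the data (lewuh → lewhul) deletes the last vowel and adds -ul (as do sustit, borfehit), so the same rule applies.
The other pattern: stems whose last vowel is 'a' or 'o' insert -ol- after the first vowel.
So pegazuw → pegazwul.

pegazwul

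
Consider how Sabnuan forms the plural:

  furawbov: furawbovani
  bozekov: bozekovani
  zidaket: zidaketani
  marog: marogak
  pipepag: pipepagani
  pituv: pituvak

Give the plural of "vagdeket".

vagdeketani

"vagdeket" has 3 vowels. The stems with 3 vowels (pipepag → pipepagani, furawbov → furawbovani, zidaket → zidaketani) add -ani.
So vagdeket → vagdeketani.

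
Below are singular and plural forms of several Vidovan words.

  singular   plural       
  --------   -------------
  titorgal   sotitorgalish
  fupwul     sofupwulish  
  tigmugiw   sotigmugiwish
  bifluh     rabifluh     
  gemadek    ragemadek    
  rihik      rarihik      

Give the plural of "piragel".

sopiragelish

fupwul and bifluh both have last vowel 'u' yet inflect differently (sofupwulish, rabifluh), so the last vowel is not what conditions the rule; the final letter is.
"piragel" ends in -l. The stems ending in -l (titorgal → sotitorgalish, fupwul → sofupwulish) add so- … -ish around the stem.
So piragel → sopiragelish.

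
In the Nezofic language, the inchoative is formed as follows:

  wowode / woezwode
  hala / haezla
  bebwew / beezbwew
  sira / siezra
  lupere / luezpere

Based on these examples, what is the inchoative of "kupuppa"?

kuezpuppa

Every pair shown (wowode → woezwode, hala → haezla, bebwew → beezbwew, …) follows the same rule: insert -ez- after the first vowel.
So kupuppa → kuezpuppa.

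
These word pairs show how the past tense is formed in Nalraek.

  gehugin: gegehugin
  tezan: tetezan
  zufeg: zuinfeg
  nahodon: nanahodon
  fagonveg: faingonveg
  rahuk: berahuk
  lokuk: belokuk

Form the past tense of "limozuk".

belimozuk

fagonveg and nahodon both have 3 vowels yet inflect differently (faingonveg, nanahodon), so the number of vowels is not what conditions the rule; the final letter is.
"limozuk" ends in -k. The stems ending in -k (rahuk → berahuk, lokuk → belokuk) add the prefix be-.
So limozuk → belimozuk.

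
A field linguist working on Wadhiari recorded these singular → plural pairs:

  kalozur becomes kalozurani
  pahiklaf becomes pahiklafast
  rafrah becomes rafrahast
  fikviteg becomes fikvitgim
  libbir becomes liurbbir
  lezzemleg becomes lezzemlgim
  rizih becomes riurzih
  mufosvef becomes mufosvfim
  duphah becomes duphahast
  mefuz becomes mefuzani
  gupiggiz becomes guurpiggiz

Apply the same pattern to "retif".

mefuz and gupiggiz both end in -z yet inflect differently (mefuzani, guurpiggiz), so the final letter is not what conditions the rule; the last vowel is.
"retif" has last vowel 'i'. The stems whose last vowel is 'i' (rizih → riurzih, gupiggiz → guurpiggiz, libbir → liurbbir) insert -ur- after the first vowel.
So retif → reurtif.

reurtif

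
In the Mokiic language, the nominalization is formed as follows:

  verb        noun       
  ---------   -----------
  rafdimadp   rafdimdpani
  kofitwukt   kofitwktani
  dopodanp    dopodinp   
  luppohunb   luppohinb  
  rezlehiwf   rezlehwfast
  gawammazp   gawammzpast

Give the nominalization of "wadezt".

rafdimadp and dopodanp both end in -p yet inflect differently (rafdimdpani, dopodinp), so the final letter is not what conditions the rule; the second-to-last letter is.
"wadezt" has second-to-last letter 'z'. The one such stem in the data (gawammazp → gawammzpast) deletes the last vowel and adds -ast (as does rezlehiwf), so the same rule applies.
So wadezt → wadztast.

wadztast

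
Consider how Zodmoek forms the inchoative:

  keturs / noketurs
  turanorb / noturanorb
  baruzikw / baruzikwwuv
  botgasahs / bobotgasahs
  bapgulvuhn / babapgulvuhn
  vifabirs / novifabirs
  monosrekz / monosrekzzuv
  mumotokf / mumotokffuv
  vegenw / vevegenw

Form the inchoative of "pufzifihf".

pupufzifihf

"pufzifihf" has second-to-last letter 'h'. The stems whose second-to-last letter is 'h' (botgasahs → bobotgasahs, bapgulvuhn → babapgulvuhn) repeat the first consonant+vowel as a prefix.
The other patterns: stems whose second-to-last letter is 'r' add the prefix no-; stems whose second-to-last letter is 'k' double the final consonant and add -uv.
So pufzifihf → pupufzifihf.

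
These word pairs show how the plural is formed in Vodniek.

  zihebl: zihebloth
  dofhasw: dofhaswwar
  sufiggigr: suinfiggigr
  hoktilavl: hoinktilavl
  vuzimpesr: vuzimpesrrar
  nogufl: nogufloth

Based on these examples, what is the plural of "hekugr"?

heinkugr

vuzimpesr and sufiggigr both end in -r yet inflect differently (vuzimpesrrar, suinfiggigr), so the final letter is not what conditions the rule; the second-to-last letter is.
"hekugr" has second-to-last letter 'g'. The one such stem in the data (sufiggigr → suinfiggigr) inserts -in- after the first vowel (as does hoktilavl), so the same rule applies.
The other patterns: stems whose second-to-last letter is 's' double the final consonant and add -ar; stems whose second-to-last letter is 'b' or 'f' add -oth.
So hekugr → heinkugr.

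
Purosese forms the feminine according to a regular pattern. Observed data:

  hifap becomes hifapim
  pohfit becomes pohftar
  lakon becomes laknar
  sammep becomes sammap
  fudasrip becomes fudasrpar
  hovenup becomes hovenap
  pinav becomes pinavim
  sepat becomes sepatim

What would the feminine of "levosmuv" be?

levosmav

hifap and sammep both end in -p yet inflect differently (hifapim, sammap), so the final letter is not what conditions the rule; the last vowel is.
"levosmuv" has last vowel 'u'. The one such stem in the data (hovenup → hovenap) changes the last vowel to 'a' (as does sammep), so the same rule applies.
The other patterns: stems whose last vowel is 'a' add -im; stems whose last vowel is 'i' or 'o' delete the last vowel and add -ar.
So levosmuv → levosmav.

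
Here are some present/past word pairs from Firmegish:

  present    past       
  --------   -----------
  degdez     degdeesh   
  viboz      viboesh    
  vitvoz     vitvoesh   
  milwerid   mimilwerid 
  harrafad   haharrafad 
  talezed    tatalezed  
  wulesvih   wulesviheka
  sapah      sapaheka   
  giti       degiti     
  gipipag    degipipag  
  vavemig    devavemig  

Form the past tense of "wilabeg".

dewilabeg

degdez and talezed both have last vowel 'e' yet inflect differently (degdeesh, tatalezed), so the last vowel is not what conditions the rule; the final letter is.
"wilabeg" ends in -g. The stems ending in -g (gipipag → degipipag, vavemig → devavemig) add the prefix de-.
The other patterns: stems ending in -z drop the final letter and add -esh; stems ending in -d repeat the first consonant+vowel as a prefix; stems ending in -h add -eka.
So wilabeg → dewilabeg.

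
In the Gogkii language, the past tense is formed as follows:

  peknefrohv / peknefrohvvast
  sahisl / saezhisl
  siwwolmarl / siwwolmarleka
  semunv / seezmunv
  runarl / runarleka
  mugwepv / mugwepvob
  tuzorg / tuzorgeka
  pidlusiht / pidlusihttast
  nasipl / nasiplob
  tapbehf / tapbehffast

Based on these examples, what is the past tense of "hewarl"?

hewarleka

"hewarl" has second-to-last letter 'r'. The stems whose second-to-last letter is 'r' (siwwolmarl → siwwolmarleka, tuzorg → tuzorgeka, runarl → runarleka) add -eka.
The other patterns: stems whose second-to-last letter is 'h' double the final consonant and add -ast; stems whose second-to-last letter is 'p' add -ob; stems whose second-to-last letter is 'n' or 's' insert -ez- after the first vowel.
So hewarl → hewarleka.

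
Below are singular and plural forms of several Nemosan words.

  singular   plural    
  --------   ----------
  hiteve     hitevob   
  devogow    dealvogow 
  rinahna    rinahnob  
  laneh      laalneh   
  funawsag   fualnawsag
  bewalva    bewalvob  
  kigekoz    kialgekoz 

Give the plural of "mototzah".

moaltotzah

funawsag and bewalva both have last vowel 'a' yet inflect differently (fualnawsag, bewalvob), so the last vowel is not what conditions the rule; whether the stem ends in a vowel or a consonant is.
"mototzah" ends in a consonant. The stems ending in a consonant (laneh → laalneh, kigekoz → kialgekoz, funawsag → fualnawsag) insert -al- after the first vowel.
So mototzah → moaltotzah.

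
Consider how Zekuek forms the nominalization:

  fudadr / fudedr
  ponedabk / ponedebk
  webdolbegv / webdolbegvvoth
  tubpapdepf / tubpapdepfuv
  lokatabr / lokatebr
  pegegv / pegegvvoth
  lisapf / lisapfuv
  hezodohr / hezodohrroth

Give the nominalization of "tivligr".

lokatabr and hezodohr both end in -r yet inflect differently (lokatebr, hezodohrroth), so the final letter is not what conditions the rule; the second-to-last letter is.
"tivligr" has second-to-last letter 'g'. The stems whose second-to-last letter is 'g' (webdolbegv → webdolbegvvoth, pegegv → pegegvvoth) double the final consonant and add -oth.
So tivligr → tivligrroth.

tivligrroth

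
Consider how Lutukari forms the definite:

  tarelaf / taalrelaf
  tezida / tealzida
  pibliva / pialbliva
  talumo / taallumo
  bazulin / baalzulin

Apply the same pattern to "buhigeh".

bualhigeh

Every pair shown (tarelaf → taalrelaf, tezida → tealzida, pibliva → pialbliva, …) follows the same rule: insert -al- after the first vowel.
So buhigeh → bualhigeh.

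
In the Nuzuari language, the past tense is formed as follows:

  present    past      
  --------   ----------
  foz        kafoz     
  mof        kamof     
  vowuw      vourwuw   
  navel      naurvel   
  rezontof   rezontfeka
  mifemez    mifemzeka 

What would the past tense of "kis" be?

kakis

mof and rezontof both end in -f yet inflect differently (kamof, rezontfeka), so the final letter is not what conditions the rule; the number of vowels is.
"kis" has 1 vowel. The stems with 1 vowel (foz → kafoz, mof → kamof) add the prefix ka-.
So kis → kakis.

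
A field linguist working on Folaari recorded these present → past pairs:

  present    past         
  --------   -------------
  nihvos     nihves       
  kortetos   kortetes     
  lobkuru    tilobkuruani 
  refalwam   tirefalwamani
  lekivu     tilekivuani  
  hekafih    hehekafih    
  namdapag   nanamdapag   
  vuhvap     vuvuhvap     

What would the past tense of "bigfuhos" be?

bigfuhes

"bigfuhos" ends in -s. The stems ending in -s (nihvos → nihves, kortetos → kortetes) change the last vowel to 'e'.
So bigfuhos → bigfuhes.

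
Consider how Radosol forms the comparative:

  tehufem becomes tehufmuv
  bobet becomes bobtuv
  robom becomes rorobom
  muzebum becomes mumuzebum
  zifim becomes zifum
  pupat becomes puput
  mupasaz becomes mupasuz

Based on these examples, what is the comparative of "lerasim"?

lerasum

tehufem and robom both end in -m yet inflect differently (tehufmuv, rorobom), so the final letter is not what conditions the rule; the last vowel is.
"lerasim" has last vowel 'i'. The one such stem in the data (zifim → zifum) changes the last vowel to 'u' (as do pupat, mupasaz), so the same rule applies.
So lerasim → lerasum.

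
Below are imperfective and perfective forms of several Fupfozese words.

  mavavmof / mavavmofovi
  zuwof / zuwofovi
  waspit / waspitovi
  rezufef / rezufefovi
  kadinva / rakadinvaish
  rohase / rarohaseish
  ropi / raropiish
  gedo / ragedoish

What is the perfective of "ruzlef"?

rezufef and rohase both have last vowel 'e' yet inflect differently (rezufefovi, rarohaseish), so the last vowel is not what conditions the rule; whether the stem ends in a vowel or a consonant is.
"ruzlef" ends in a consonant. The stems ending in a consonant (mavavmof → mavavmofovi, zuwof → zuwofovi, waspit → waspitovi) add -ovi.
So ruzlef → ruzlefovi.

ruzlefovi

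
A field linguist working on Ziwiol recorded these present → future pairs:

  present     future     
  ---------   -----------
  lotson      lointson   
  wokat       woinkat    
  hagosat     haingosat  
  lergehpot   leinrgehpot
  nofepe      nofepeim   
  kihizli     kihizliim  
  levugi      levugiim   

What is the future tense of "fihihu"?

lotson and levugi both begin with l- yet inflect differently (lointson, levugiim), so the first letter is not what conditions the rule; whether the stem ends in a vowel or a consonant is.
"fihihu" ends in a vowel. The stems ending in a vowel (nofepe → nofepeim, kihizli → kihizliim, levugi → levugiim) add -im.
So fihihu → fihihuim.

fihihuim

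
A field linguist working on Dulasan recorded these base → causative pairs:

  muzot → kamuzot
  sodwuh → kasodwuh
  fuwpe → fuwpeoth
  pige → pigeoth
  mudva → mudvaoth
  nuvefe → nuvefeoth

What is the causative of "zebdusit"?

kazebdusit

"zebdusit" ends in a consonant. The stems ending in a consonant (muzot → kamuzot, sodwuh → kasodwuh) add the prefix ka-.
So zebdusit → kazebdusit.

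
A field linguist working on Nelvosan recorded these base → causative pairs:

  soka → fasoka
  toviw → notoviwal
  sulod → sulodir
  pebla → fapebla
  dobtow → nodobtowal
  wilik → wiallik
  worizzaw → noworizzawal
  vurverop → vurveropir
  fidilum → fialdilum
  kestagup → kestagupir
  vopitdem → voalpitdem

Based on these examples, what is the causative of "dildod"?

"dildod" ends in -d. The one such stem in the data (sulod → sulodir) adds -ir, so the same rule applies.
The other patterns: stems ending in -k or -m insert -al- after the first vowel; stems ending in -w add no- … -al around the stem; stems ending in -a add the prefix fa-.
So dildod → dildodir.

dildodir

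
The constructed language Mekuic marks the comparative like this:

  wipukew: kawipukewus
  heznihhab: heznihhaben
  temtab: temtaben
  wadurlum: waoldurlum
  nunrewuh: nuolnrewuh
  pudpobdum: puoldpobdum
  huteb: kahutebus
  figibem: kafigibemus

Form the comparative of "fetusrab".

figibem and pudpobdum both end in -m yet inflect differently (kafigibemus, puoldpobdum), so the final letter is not what conditions the rule; the last vowel is.
"fetusrab" has last vowel 'a'. The stems whose last vowel is 'a' (heznihhab → heznihhaben, temtab → temtaben) add -en.
The other patterns: stems whose last vowel is 'e' add ka- … -us around the stem; stems whose last vowel is 'u' insert -ol- after the first vowel.
So fetusrab → fetusraben.

fetusraben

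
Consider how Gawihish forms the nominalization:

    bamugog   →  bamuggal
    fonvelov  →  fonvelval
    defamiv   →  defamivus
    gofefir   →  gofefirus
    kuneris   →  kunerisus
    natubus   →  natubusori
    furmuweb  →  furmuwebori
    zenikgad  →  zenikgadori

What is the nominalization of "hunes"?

fonvelov and defamiv both end in -v yet inflect differently (fonvelval, defamivus), so the final letter is not what conditions the rule; the last vowel is.
"hunes" has last vowel 'e'. The one such stem in the data (furmuweb → furmuwebori) adds -ori, so the same rule applies.
So hunes → hunesori.

hunesori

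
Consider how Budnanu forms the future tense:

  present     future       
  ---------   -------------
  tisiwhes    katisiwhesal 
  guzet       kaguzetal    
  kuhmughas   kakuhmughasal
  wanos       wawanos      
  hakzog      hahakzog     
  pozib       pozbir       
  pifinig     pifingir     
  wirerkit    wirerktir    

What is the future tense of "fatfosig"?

tisiwhes and wanos both end in -s yet inflect differently (katisiwhesal, wawanos), so the final letter is not what conditions the rule; the last vowel is.
"fatfosig" has last vowel 'i'. The stems whose last vowel is 'i' (pozib → pozbir, pifinig → pifingir, wirerkit → wirerktir) delete the last vowel and add -ir.
So fatfosig → fatfosgir.

fatfosgir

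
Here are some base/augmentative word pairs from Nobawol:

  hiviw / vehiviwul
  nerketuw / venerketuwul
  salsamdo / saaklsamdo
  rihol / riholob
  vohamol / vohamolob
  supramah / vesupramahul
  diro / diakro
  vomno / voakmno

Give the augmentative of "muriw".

vemuriwul

"muriw" ends in -w. The stems ending in -w (hiviw → vehiviwul, nerketuw → venerketuwul) add ve- … -ul around the stem.
The other patterns: stems ending in -o insert -ak- after the first vowel; stems ending in -l add -ob.
So muriw → vemuriwul.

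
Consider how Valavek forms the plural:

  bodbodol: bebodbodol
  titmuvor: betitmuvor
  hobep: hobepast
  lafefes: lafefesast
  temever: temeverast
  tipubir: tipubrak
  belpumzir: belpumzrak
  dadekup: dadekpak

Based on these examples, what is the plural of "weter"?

weterast

"weter" has last vowel 'e'. The stems whose last vowel is 'e' (hobep → hobepast, lafefes → lafefesast, temever → temeverast) add -ast.
The other patterns: stems whose last vowel is 'o' add the prefix be-; stems whose last vowel is 'i' or 'u' delete the last vowel and add -ak.
So weter → weterast.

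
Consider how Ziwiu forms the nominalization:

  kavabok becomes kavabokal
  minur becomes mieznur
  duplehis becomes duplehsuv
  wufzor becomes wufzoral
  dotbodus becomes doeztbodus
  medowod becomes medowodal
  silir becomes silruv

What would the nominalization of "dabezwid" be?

dabezwduv

"dabezwid" has last vowel 'i'. The stems whose last vowel is 'i' (silir → silruv, duplehis → duplehsuv) delete the last vowel and add -uv.
So dabezwid → dabezwduv.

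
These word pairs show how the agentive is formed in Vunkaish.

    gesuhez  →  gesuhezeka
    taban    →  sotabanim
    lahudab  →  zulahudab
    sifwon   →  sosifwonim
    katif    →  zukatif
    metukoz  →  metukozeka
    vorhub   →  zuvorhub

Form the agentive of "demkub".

metukoz and sifwon both have last vowel 'o' yet inflect differently (metukozeka, sosifwonim), so the last vowel is not what conditions the rule; the final letter is.
"demkub" ends in -b. The stems ending in -b (vorhub → zuvorhub, lahudab → zulahudab) add the prefix zu-.
So demkub → zudemkub.

zudemkub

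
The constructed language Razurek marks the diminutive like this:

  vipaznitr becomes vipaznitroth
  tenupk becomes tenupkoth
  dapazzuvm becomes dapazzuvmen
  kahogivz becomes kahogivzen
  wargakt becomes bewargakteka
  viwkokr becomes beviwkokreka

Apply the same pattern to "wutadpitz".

wutadpitzoth

viwkokr and vipaznitr both end in -r yet inflect differently (beviwkokreka, vipaznitroth), so the final letter is not what conditions the rule; the second-to-last letter is.
"wutadpitz" has second-to-last letter 't'. The one such stem in the data (vipaznitr → vipaznitroth) adds -oth, so the same rule applies.
So wutadpitz → wutadpitzoth.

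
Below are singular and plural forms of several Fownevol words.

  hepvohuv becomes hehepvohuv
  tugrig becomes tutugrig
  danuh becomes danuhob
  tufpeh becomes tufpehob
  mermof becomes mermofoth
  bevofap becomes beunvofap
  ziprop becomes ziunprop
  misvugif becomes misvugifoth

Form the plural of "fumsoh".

ziprop and mermof both have last vowel 'o' yet inflect differently (ziunprop, mermofoth), so the last vowel is not what conditions the rule; the final letter is.
"fumsoh" ends in -h. The stems ending in -h (danuh → danuhob, tufpeh → tufpehob) add -ob.
So fumsoh → fumsohob.

fumsohob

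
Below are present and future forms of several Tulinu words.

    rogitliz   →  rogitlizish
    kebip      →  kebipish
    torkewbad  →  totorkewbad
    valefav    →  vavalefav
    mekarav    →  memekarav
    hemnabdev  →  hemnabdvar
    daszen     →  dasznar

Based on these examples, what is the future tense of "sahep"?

sahpar

"sahep" has last vowel 'e'. The stems whose last vowel is 'e' (hemnabdev → hemnabdvar, daszen → dasznar) delete the last vowel and add -ar.
So sahep → sahpar.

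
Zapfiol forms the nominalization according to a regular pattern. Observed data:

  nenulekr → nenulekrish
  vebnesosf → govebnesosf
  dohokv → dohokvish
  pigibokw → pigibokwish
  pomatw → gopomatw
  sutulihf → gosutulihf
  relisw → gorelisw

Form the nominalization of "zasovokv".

pigibokw and relisw both end in -w yet inflect differently (pigibokwish, gorelisw), so the final letter is not what conditions the rule; the second-to-last letter is.
"zasovokv" has second-to-last letter 'k'. The stems whose second-to-last letter is 'k' (pigibokw → pigibokwish, nenulekr → nenulekrish, dohokv → dohokvish) add -ish.
The other pattern: stems whose second-to-last letter is 'h', 's' or 't' add the prefix go-.
So zasovokv → zasovokvish.

zasovokvish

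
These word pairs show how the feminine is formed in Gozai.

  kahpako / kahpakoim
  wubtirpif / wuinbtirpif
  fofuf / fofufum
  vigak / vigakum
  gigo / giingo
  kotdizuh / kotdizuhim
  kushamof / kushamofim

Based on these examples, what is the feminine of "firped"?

firpedum

kushamof and fofuf both end in -f yet inflect differently (kushamofim, fofufum), so the final letter is not what conditions the rule; the first letter is.
"firped" begins with f-. The one such stem in the data (fofuf → fofufum) adds -um, so the same rule applies.
So firped → firpedum.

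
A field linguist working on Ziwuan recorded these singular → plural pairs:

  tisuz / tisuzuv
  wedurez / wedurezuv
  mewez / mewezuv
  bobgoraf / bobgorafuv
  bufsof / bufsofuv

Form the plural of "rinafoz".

rinafozuv

Every pair shown (tisuz → tisuzuv, wedurez → wedurezuv, mewez → mewezuv, …) follows the same rule: add -uv.
So rinafoz → rinafozuv.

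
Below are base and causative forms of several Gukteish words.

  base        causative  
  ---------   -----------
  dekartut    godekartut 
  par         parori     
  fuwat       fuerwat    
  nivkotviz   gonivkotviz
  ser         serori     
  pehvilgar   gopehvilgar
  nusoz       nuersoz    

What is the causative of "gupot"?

guerpot

ser and pehvilgar both end in -r yet inflect differently (serori, gopehvilgar), so the final letter is not what conditions the rule; the number of vowels is.
"gupot" has 2 vowels. The stems with 2 vowels (fuwat → fuerwat, nusoz → nuersoz) insert -er- after the first vowel.
So gupot → guerpot.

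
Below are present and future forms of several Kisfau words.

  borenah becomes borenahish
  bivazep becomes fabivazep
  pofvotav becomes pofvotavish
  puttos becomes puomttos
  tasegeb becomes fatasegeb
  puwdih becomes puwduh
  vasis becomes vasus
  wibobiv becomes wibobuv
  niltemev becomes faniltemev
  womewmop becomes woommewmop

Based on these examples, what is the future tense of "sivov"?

wibobiv and niltemev both end in -v yet inflect differently (wibobuv, faniltemev), so the final letter is not what conditions the rule; the last vowel is.
"sivov" has last vowel 'o'. The stems whose last vowel is 'o' (womewmop → woommewmop, puttos → puomttos) insert -om- after the first vowel.
So sivov → siomvov.

siomvov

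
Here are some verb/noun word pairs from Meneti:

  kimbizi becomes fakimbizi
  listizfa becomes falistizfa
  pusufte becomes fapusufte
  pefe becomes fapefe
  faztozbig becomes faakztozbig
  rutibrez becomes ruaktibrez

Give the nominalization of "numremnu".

"numremnu" ends in a vowel. The stems ending in a vowel (kimbizi → fakimbizi, listizfa → falistizfa, pusufte → fapusufte) add the prefix fa-.
The other pattern: stems ending in a consonant insert -ak- after the first vowel.
So numremnu → fanumremnu.

fanumremnu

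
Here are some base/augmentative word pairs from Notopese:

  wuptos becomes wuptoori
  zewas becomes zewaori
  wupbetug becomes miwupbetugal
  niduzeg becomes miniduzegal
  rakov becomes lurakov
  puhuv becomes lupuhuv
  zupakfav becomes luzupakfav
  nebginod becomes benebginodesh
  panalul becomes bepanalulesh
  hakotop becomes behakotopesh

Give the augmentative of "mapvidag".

wuptos and rakov both have last vowel 'o' yet inflect differently (wuptoori, lurakov), so the last vowel is not what conditions the rule; the final letter is.
"mapvidag" ends in -g. The stems ending in -g (wupbetug → miwupbetugal, niduzeg → miniduzegal) add mi- … -al around the stem.
The other patterns: stems ending in -s drop the final letter and add -ori; stems ending in -v add the prefix lu-; stems ending in -d, -l or -p add be- … -esh around the stem.
So mapvidag → mimapvidagal.

mimapvidagal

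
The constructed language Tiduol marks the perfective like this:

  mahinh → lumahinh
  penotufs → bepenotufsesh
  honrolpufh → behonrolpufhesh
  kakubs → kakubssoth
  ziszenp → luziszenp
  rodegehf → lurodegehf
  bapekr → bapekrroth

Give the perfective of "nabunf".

lunabunf

honrolpufh and mahinh both end in -h yet inflect differently (behonrolpufhesh, lumahinh), so the final letter is not what conditions the rule; the second-to-last letter is.
"nabunf" has second-to-last letter 'n'. The stems whose second-to-last letter is 'n' (mahinh → lumahinh, ziszenp → luziszenp) add the prefix lu-.
The other patterns: stems whose second-to-last letter is 'f' add be- … -esh around the stem; stems whose second-to-last letter is 'b' or 'k' double the final consonant and add -oth.
So nabunf → lunabunf.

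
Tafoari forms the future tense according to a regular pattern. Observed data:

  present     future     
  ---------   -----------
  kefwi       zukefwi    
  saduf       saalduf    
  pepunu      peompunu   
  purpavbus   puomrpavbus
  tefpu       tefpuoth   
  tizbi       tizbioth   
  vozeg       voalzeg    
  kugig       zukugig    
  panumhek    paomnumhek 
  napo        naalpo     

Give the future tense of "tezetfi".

tezetfioth

kefwi and tizbi both end in -i yet inflect differently (zukefwi, tizbioth), so the final letter is not what conditions the rule; the first letter is.
"tezetfi" begins with t-. The stems beginning with t- (tefpu → tefpuoth, tizbi → tizbioth) add -oth.
So tezetfi → tezetfioth.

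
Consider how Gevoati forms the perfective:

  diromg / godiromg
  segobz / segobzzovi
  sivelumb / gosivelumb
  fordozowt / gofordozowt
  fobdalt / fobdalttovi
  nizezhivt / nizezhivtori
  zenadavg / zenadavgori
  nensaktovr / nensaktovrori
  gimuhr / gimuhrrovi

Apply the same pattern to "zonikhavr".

zonikhavrori

diromg and zenadavg both end in -g yet inflect differently (godiromg, zenadavgori), so the final letter is not what conditions the rule; the second-to-last letter is.
"zonikhavr" has second-to-last letter 'v'. The stems whose second-to-last letter is 'v' (zenadavg → zenadavgori, nensaktovr → nensaktovrori, nizezhivt → nizezhivtori) add -ori.
The other patterns: stems whose second-to-last letter is 'm' or 'w' add the prefix go-; stems whose second-to-last letter is 'b', 'h' or 'l' double the final consonant and add -ovi.
So zonikhavr → zonikhavrori.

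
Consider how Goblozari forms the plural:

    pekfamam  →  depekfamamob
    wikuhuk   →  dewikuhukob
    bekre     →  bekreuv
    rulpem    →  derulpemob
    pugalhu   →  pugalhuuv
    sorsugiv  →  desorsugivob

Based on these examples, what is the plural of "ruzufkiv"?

"ruzufkiv" ends in a consonant. The stems ending in a consonant (rulpem → derulpemob, sorsugiv → desorsugivob, pekfamam → depekfamamob) add de- … -ob around the stem.
So ruzufkiv → deruzufkivob.

deruzufkivob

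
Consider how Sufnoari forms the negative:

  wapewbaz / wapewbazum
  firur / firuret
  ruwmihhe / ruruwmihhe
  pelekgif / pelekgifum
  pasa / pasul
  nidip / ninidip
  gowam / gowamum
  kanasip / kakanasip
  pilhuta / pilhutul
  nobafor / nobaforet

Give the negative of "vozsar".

vozsaret

nidip and pelekgif both have last vowel 'i' yet inflect differently (ninidip, pelekgifum), so the last vowel is not what conditions the rule; the final letter is.
"vozsar" ends in -r. The stems ending in -r (firur → firuret, nobafor → nobaforet) add -et.
The other patterns: stems ending in -e or -p repeat the first consonant+vowel as a prefix; stems ending in -a drop the final letter and add -ul; stems ending in -f, -m or -z add -um.
So vozsar → vozsaret.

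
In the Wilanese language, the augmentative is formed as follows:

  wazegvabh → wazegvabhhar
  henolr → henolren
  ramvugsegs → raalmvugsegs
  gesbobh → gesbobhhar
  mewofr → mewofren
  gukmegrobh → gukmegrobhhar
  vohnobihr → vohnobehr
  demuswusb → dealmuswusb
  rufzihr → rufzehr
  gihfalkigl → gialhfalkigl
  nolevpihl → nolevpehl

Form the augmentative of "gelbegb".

"gelbegb" has second-to-last letter 'g'. The stems whose second-to-last letter is 'g' (ramvugsegs → raalmvugsegs, gihfalkigl → gialhfalkigl) insert -al- after the first vowel.
The other patterns: stems whose second-to-last letter is 'f' or 'l' add -en; stems whose second-to-last letter is 'h' change the last vowel to 'e'; stems whose second-to-last letter is 'b' double the final consonant and add -ar.
So gelbegb → geallbegb.

geallbegb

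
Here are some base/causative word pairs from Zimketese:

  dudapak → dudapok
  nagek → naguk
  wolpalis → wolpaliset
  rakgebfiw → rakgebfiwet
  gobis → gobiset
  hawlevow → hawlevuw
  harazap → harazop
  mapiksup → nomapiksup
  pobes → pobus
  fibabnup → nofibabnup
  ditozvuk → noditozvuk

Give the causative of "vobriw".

vobriwet

mapiksup and harazap both end in -p yet inflect differently (nomapiksup, harazop), so the final letter is not what conditions the rule; the last vowel is.
"vobriw" has last vowel 'i'. The stems whose last vowel is 'i' (gobis → gobiset, rakgebfiw → rakgebfiwet, wolpalis → wolpaliset) add -et.
The other patterns: stems whose last vowel is 'u' add the prefix no-; stems whose last vowel is 'a' change the last vowel to 'o'; stems whose last vowel is 'e' or 'o' change the last vowel to 'u'.
So vobriw → vobriwet.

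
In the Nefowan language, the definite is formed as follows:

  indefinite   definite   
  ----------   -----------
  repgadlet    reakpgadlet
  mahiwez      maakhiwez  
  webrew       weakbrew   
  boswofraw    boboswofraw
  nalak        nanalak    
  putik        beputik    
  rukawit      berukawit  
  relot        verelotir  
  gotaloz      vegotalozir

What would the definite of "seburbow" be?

veseburbowir

webrew and boswofraw both end in -w yet inflect differently (weakbrew, boboswofraw), so the final letter is not what conditions the rule; the last vowel is.
"seburbow" has last vowel 'o'. The stems whose last vowel is 'o' (relot → verelotir, gotaloz → vegotalozir) add ve- … -ir around the stem.
The other patterns: stems whose last vowel is 'e' insert -ak- after the first vowel; stems whose last vowel is 'a' repeat the first consonant+vowel as a prefix; stems whose last vowel is 'i' add the prefix be-.
So seburbow → veseburbowir.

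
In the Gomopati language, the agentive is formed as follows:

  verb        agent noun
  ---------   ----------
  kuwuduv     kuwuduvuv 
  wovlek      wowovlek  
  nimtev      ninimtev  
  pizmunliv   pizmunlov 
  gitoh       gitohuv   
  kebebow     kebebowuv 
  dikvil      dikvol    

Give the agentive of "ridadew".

pizmunliv and nimtev both end in -v yet inflect differently (pizmunlov, ninimtev), so the final letter is not what conditions the rule; the last vowel is.
"ridadew" has last vowel 'e'. The stems whose last vowel is 'e' (nimtev → ninimtev, wovlek → wowovlek) repeat the first consonant+vowel as a prefix.
So ridadew → riridadew.

riridadew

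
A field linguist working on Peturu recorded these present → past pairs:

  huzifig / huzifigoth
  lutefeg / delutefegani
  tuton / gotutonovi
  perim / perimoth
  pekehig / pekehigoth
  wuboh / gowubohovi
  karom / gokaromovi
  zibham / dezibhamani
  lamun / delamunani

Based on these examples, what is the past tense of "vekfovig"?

"vekfovig" has last vowel 'i'. The stems whose last vowel is 'i' (pekehig → pekehigoth, perim → perimoth, huzifig → huzifigoth) add -oth.
The other patterns: stems whose last vowel is 'o' add go- … -ovi around the stem; stems whose last vowel is 'a', 'e' or 'u' add de- … -ani around the stem.
So vekfovig → vekfovigoth.

vekfovigoth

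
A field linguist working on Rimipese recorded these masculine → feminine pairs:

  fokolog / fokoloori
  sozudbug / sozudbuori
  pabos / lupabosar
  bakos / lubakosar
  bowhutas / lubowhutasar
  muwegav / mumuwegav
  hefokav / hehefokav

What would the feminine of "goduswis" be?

fokolog and pabos both have last vowel 'o' yet inflect differently (fokoloori, lupabosar), so the last vowel is not what conditions the rule; the final letter is.
"goduswis" ends in -s. The stems ending in -s (pabos → lupabosar, bakos → lubakosar, bowhutas → lubowhutasar) add lu- … -ar around the stem.
The other patterns: stems ending in -g drop the final letter and add -ori; stems ending in -v repeat the first consonant+vowel as a prefix.
So goduswis → lugoduswisar.

lugoduswisar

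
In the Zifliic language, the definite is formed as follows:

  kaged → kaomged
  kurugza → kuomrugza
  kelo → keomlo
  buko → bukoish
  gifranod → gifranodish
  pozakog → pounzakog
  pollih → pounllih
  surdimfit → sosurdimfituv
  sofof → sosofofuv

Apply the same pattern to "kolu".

kelo and buko both end in -o yet inflect differently (keomlo, bukoish), so the final letter is not what conditions the rule; the first letter is.
"kolu" begins with k-. The stems beginning with k- (kaged → kaomged, kurugza → kuomrugza, kelo → keomlo) insert -om- after the first vowel.
The other patterns: stems beginning with b- or g- add -ish; stems beginning with p- insert -un- after the first vowel; stems beginning with s- add so- … -uv around the stem.
So kolu → koomlu.

koomlu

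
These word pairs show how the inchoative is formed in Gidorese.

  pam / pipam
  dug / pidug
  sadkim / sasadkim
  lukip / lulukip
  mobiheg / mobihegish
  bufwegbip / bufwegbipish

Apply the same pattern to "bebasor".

bebasorish

"bebasor" has 3 vowels. The stems with 3 vowels (mobiheg → mobihegish, bufwegbip → bufwegbipish) add -ish.
So bebasor → bebasorish.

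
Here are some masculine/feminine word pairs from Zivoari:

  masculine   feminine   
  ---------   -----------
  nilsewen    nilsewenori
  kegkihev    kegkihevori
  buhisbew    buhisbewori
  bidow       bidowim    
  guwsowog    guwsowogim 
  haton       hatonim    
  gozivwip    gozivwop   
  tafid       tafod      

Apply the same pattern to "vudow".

vudowim

"vudow" has last vowel 'o'. The stems whose last vowel is 'o' (bidow → bidowim, guwsowog → guwsowogim, haton → hatonim) add -im.
The other patterns: stems whose last vowel is 'e' add -ori; stems whose last vowel is 'i' change the last vowel to 'o'.
So vudow → vudowim.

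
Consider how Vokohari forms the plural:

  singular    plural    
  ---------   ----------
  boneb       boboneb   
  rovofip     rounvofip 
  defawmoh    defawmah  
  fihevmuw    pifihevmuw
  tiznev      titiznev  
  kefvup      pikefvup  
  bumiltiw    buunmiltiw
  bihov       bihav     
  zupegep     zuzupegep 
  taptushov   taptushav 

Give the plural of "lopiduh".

pilopiduh

rovofip and kefvup both end in -p yet inflect differently (rounvofip, pikefvup), so the final letter is not what conditions the rule; the last vowel is.
"lopiduh" has last vowel 'u'. The stems whose last vowel is 'u' (kefvup → pikefvup, fihevmuw → pifihevmuw) add the prefix pi-.
So lopiduh → pilopiduh.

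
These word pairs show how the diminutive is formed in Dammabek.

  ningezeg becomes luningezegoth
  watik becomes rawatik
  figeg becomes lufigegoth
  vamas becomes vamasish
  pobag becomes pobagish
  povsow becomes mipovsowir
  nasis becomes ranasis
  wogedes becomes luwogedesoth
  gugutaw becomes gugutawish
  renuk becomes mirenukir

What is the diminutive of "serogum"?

wogedes and vamas both end in -s yet inflect differently (luwogedesoth, vamasish), so the final letter is not what conditions the rule; the last vowel is.
"serogum" has last vowel 'u'. The one such stem in the data (renuk → mirenukir) adds mi- … -ir around the stem, so the same rule applies.
The other patterns: stems whose last vowel is 'e' add lu- … -oth around the stem; stems whose last vowel is 'a' add -ish; stems whose last vowel is 'i' add the prefix ra-.
So serogum → miserogumir.

miserogumir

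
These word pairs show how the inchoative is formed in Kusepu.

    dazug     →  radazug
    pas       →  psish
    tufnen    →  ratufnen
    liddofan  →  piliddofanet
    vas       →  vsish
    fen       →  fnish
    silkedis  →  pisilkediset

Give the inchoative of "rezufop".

pirezufopet

fen and tufnen both end in -n yet inflect differently (fnish, ratufnen), so the final letter is not what conditions the rule; the number of vowels is.
"rezufop" has 3 vowels. The stems with 3 vowels (liddofan → piliddofanet, silkedis → pisilkediset) add pi- … -et around the stem.
The other patterns: stems with 1 vowel delete the last vowel and add -ish; stems with 2 vowels add the prefix ra-.
So rezufop → pirezufopet.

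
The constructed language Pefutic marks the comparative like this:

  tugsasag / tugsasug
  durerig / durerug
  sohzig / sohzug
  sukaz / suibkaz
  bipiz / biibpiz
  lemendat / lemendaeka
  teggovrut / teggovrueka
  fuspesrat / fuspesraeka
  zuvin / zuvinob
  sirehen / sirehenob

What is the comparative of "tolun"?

"tolun" ends in -n. The stems ending in -n (zuvin → zuvinob, sirehen → sirehenob) add -ob.
So tolun → tolunob.

tolunob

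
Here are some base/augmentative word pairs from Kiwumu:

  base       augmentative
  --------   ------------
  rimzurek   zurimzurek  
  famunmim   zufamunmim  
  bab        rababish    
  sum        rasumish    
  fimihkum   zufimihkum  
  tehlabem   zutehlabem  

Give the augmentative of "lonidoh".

famunmim and sum both end in -m yet inflect differently (zufamunmim, rasumish), so the final letter is not what conditions the rule; the number of vowels is.
"lonidoh" has 3 vowels. The stems with 3 vowels (famunmim → zufamunmim, rimzurek → zurimzurek, tehlabem → zutehlabem) add the prefix zu-.
So lonidoh → zulonidoh.

zulonidoh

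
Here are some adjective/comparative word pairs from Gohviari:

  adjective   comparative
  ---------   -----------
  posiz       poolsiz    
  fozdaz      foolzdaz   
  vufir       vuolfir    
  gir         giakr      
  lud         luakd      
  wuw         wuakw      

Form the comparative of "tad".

vufir and gir both end in -r yet inflect differently (vuolfir, giakr), so the final letter is not what conditions the rule; the number of vowels is.
"tad" has 1 vowel. The stems with 1 vowel (gir → giakr, lud → luakd, wuw → wuakw) insert -ak- after the first vowel.
So tad → taakd.

taakd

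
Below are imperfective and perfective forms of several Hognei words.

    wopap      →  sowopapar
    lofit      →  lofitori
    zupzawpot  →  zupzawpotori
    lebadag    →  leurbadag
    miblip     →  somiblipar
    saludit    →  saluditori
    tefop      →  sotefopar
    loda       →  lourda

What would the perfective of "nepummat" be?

nepummatori

zupzawpot and tefop both have last vowel 'o' yet inflect differently (zupzawpotori, sotefopar), so the last vowel is not what conditions the rule; the final letter is.
"nepummat" ends in -t. The stems ending in -t (saludit → saluditori, zupzawpot → zupzawpotori, lofit → lofitori) add -ori.
The other patterns: stems ending in -a or -g insert -ur- after the first vowel; stems ending in -p add so- … -ar around the stem.
So nepummat → nepummatori.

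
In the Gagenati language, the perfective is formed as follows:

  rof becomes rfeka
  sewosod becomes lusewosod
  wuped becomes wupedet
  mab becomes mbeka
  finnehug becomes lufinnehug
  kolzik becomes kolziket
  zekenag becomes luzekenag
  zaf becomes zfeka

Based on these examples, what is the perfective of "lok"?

lkeka

"lok" has 1 vowel. The stems with 1 vowel (mab → mbeka, rof → rfeka, zaf → zfeka) delete the last vowel and add -eka.
The other patterns: stems with 2 vowels add -et; stems with 3 vowels add the prefix lu-.
So lok → lkeka.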